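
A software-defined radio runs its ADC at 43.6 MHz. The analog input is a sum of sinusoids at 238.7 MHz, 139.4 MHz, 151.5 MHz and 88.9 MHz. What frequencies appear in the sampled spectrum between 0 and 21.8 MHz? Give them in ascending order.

fs/2 = 21.8 MHz.
238.7 MHz mod fs = 20.7 MHz.
20.7 MHz ≤ fs/2 = 21.8 MHz, appears at 20.7 MHz.
139.4 MHz mod fs = 8.6 MHz.
8.6 MHz ≤ fs/2 = 21.8 MHz, appears at 8.6 MHz.
151.5 MHz mod fs = 20.7 MHz.
20.7 MHz ≤ fs/2 = 21.8 MHz, appears at 20.7 MHz.
88.9 MHz mod fs = 1.7 MHz.
1.7 MHz ≤ fs/2 = 21.8 MHz, appears at 1.7 MHz.
Distinct values: {1.7 MHz, 8.6 MHz, 20.7 MHz}.

1.7 MHz, 8.6 MHz, 20.7 MHz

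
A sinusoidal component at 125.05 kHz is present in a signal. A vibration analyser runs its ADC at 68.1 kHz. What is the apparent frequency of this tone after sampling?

11.15 kHz

125.05 kHz mod fs = 56.95 kHz.
56.95 kHz > fs/2 = 34.05 kHz, folds to fs − 56.95 kHz = 11.15 kHz.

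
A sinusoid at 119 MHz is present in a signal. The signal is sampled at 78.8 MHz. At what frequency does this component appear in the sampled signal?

38.6 MHz

119 MHz mod fs = 40.2 MHz.
40.2 MHz > fs/2 = 39.4 MHz, folds to fs − 40.2 MHz = 38.6 MHz.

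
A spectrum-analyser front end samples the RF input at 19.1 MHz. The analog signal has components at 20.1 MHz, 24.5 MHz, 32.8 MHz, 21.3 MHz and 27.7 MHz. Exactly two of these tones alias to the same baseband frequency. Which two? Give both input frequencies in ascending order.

24.5 MHz, 32.8 MHz

fs/2 = 9.55 MHz.
20.1 MHz mod fs = 1 MHz.
1 MHz ≤ fs/2 = 9.55 MHz, appears at 1 MHz.
24.5 MHz mod fs = 5.4 MHz.
5.4 MHz ≤ fs/2 = 9.55 MHz, appears at 5.4 MHz.
32.8 MHz mod fs = 13.7 MHz.
13.7 MHz > fs/2 = 9.55 MHz, folds to fs − 13.7 MHz = 5.4 MHz.
21.3 MHz mod fs = 2.2 MHz.
2.2 MHz ≤ fs/2 = 9.55 MHz, appears at 2.2 MHz.
27.7 MHz mod fs = 8.6 MHz.
8.6 MHz ≤ fs/2 = 9.55 MHz, appears at 8.6 MHz.
24.5 MHz and 32.8 MHz both map to 5.4 MHz.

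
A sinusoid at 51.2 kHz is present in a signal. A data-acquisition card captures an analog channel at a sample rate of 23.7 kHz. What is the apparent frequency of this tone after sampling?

3.8 kHz

51.2 kHz mod fs = 3.8 kHz.
3.8 kHz ≤ fs/2 = 11.85 kHz, appears at 3.8 kHz.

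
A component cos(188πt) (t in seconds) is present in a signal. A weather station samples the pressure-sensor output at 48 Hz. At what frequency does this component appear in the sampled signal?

ω = 188π rad/s → f = ω/(2π) = 94 Hz.
94 Hz mod fs = 46 Hz.
46 Hz > fs/2 = 24 Hz, folds to fs − 46 Hz = 2 Hz.

2 Hz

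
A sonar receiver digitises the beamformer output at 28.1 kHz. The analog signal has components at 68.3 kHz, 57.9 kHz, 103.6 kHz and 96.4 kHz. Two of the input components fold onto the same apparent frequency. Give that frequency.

12.1 kHz

fs/2 = 14.05 kHz.
68.3 kHz mod fs = 12.1 kHz.
12.1 kHz ≤ fs/2 = 14.05 kHz, appears at 12.1 kHz.
57.9 kHz mod fs = 1.7 kHz.
1.7 kHz ≤ fs/2 = 14.05 kHz, appears at 1.7 kHz.
103.6 kHz mod fs = 19.3 kHz.
19.3 kHz > fs/2 = 14.05 kHz, folds to fs − 19.3 kHz = 8.8 kHz.
96.4 kHz mod fs = 12.1 kHz.
12.1 kHz ≤ fs/2 = 14.05 kHz, appears at 12.1 kHz.
68.3 kHz and 96.4 kHz both map to 12.1 kHz.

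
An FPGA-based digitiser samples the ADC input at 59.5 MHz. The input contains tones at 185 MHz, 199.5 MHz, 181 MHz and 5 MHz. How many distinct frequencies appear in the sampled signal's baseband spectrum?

fs/2 = 29.75 MHz.
185 MHz mod fs = 6.5 MHz.
6.5 MHz ≤ fs/2 = 29.75 MHz, appears at 6.5 MHz.
199.5 MHz mod fs = 21 MHz.
21 MHz ≤ fs/2 = 29.75 MHz, appears at 21 MHz.
181 MHz mod fs = 2.5 MHz.
2.5 MHz ≤ fs/2 = 29.75 MHz, appears at 2.5 MHz.
5 MHz ≤ fs/2 = 29.75 MHz, passes unchanged.
Distinct values: {2.5 MHz, 5 MHz, 6.5 MHz, 21 MHz} → 4.

4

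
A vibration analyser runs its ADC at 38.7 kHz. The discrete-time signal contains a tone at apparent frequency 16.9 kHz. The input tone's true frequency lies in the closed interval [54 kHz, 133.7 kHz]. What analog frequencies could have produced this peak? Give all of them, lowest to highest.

Frequencies that alias to 16.9 kHz are k·fs ± 16.9 kHz for integer k ≥ 0.
k=0: 16.9 kHz.
k=1: 21.8 kHz, 55.6 kHz.
k=2: 60.5 kHz, 94.3 kHz.
k=3: 99.2 kHz, 133 kHz.
k=4: 137.9 kHz, 171.7 kHz.
Within [54 kHz, 133.7 kHz]: 55.6 kHz, 60.5 kHz, 94.3 kHz, 99.2 kHz, 133 kHz.

55.6 kHz, 60.5 kHz, 94.3 kHz, 99.2 kHz, 133 kHz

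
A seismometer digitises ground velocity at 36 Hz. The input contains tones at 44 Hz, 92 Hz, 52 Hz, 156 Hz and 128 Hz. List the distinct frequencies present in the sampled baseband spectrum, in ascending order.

fs/2 = 18 Hz.
44 Hz mod fs = 8 Hz.
8 Hz ≤ fs/2 = 18 Hz, appears at 8 Hz.
92 Hz mod fs = 20 Hz.
20 Hz > fs/2 = 18 Hz, folds to fs − 20 Hz = 16 Hz.
52 Hz mod fs = 16 Hz.
16 Hz ≤ fs/2 = 18 Hz, appears at 16 Hz.
156 Hz mod fs = 12 Hz.
12 Hz ≤ fs/2 = 18 Hz, appears at 12 Hz.
128 Hz mod fs = 20 Hz.
20 Hz > fs/2 = 18 Hz, folds to fs − 20 Hz = 16 Hz.
Distinct values: {8 Hz, 12 Hz, 16 Hz}.

8 Hz, 12 Hz, 16 Hz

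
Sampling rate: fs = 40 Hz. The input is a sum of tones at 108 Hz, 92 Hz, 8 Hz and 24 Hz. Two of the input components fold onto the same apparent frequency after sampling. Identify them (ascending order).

fs/2 = 20 Hz.
108 Hz mod fs = 28 Hz.
28 Hz > fs/2 = 20 Hz, folds to fs − 28 Hz = 12 Hz.
92 Hz mod fs = 12 Hz.
12 Hz ≤ fs/2 = 20 Hz, appears at 12 Hz.
8 Hz ≤ fs/2 = 20 Hz, passes unchanged.
24 Hz > fs/2 = 20 Hz, folds to fs − 24 Hz = 16 Hz.
92 Hz and 108 Hz both map to 12 Hz.

92 Hz, 108 Hz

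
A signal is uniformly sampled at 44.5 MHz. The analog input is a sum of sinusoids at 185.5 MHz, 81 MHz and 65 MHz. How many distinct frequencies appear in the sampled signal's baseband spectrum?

3

fs/2 = 22.25 MHz.
185.5 MHz mod fs = 7.5 MHz.
7.5 MHz ≤ fs/2 = 22.25 MHz, appears at 7.5 MHz.
81 MHz mod fs = 36.5 MHz.
36.5 MHz > fs/2 = 22.25 MHz, folds to fs − 36.5 MHz = 8 MHz.
65 MHz mod fs = 20.5 MHz.
20.5 MHz ≤ fs/2 = 22.25 MHz, appears at 20.5 MHz.
Distinct values: {7.5 MHz, 8 MHz, 20.5 MHz} → 3.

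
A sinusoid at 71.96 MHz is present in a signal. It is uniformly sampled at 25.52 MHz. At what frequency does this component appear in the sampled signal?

71.96 MHz mod fs = 20.92 MHz.
20.92 MHz > fs/2 = 12.76 MHz, folds to fs − 20.92 MHz = 4.6 MHz.

4.6 MHz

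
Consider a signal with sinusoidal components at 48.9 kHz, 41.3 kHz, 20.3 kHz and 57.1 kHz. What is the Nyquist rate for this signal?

114.2 kHz

Highest-frequency component: 57.1 kHz.
Nyquist rate = 2 × 57.1 kHz = 114.2 kHz.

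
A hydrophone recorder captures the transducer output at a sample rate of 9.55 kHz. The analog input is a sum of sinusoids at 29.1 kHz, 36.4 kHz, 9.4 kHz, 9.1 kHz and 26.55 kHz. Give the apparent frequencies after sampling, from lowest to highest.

fs/2 = 4.775 kHz.
29.1 kHz mod fs = 0.45 kHz.
0.45 kHz ≤ fs/2 = 4.775 kHz, appears at 0.45 kHz.
36.4 kHz mod fs = 7.75 kHz.
7.75 kHz > fs/2 = 4.775 kHz, folds to fs − 7.75 kHz = 1.8 kHz.
9.4 kHz > fs/2 = 4.775 kHz, folds to fs − 9.4 kHz = 0.15 kHz.
9.1 kHz > fs/2 = 4.775 kHz, folds to fs − 9.1 kHz = 0.45 kHz.
26.55 kHz mod fs = 7.45 kHz.
7.45 kHz > fs/2 = 4.775 kHz, folds to fs − 7.45 kHz = 2.1 kHz.
Distinct values: {0.15 kHz, 0.45 kHz, 1.8 kHz, 2.1 kHz}.

0.15 kHz, 0.45 kHz, 1.8 kHz, 2.1 kHz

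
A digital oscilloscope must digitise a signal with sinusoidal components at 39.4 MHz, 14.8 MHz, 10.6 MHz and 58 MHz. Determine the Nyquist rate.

116 MHz

Highest-frequency component: 58 MHz.
Nyquist rate = 2 × 58 MHz = 116 MHz.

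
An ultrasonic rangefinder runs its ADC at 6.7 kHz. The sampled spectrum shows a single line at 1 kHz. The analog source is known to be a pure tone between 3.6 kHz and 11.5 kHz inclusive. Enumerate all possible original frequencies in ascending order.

5.7 kHz, 7.7 kHz

Frequencies that alias to 1 kHz are k·fs ± 1 kHz for integer k ≥ 0.
k=0: 1 kHz.
k=1: 5.7 kHz, 7.7 kHz.
k=2: 12.4 kHz, 14.4 kHz.
Within [3.6 kHz, 11.5 kHz]: 5.7 kHz, 7.7 kHz.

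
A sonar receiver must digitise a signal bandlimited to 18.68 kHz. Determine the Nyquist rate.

37.36 kHz

Nyquist rate = 2 × 18.68 kHz = 37.36 kHz.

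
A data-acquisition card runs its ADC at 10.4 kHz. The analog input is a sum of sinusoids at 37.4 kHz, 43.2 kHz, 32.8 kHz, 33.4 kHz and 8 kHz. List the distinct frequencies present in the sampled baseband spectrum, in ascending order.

fs/2 = 5.2 kHz.
37.4 kHz mod fs = 6.2 kHz.
6.2 kHz > fs/2 = 5.2 kHz, folds to fs − 6.2 kHz = 4.2 kHz.
43.2 kHz mod fs = 1.6 kHz.
1.6 kHz ≤ fs/2 = 5.2 kHz, appears at 1.6 kHz.
32.8 kHz mod fs = 1.6 kHz.
1.6 kHz ≤ fs/2 = 5.2 kHz, appears at 1.6 kHz.
33.4 kHz mod fs = 2.2 kHz.
2.2 kHz ≤ fs/2 = 5.2 kHz, appears at 2.2 kHz.
8 kHz > fs/2 = 5.2 kHz, folds to fs − 8 kHz = 2.4 kHz.
Distinct values: {1.6 kHz, 2.2 kHz, 2.4 kHz, 4.2 kHz}.

1.6 kHz, 2.2 kHz, 2.4 kHz, 4.2 kHz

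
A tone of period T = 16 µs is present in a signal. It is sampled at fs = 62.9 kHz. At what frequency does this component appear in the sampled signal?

0.4 kHz

T = 16 µs → f = 1/T = 62.5 kHz.
62.5 kHz > fs/2 = 31.45 kHz, folds to fs − 62.5 kHz = 0.4 kHz.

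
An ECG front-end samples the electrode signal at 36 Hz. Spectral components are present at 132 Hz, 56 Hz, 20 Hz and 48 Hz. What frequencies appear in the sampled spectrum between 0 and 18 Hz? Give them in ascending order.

fs/2 = 18 Hz.
132 Hz mod fs = 24 Hz.
24 Hz > fs/2 = 18 Hz, folds to fs − 24 Hz = 12 Hz.
56 Hz mod fs = 20 Hz.
20 Hz > fs/2 = 18 Hz, folds to fs − 20 Hz = 16 Hz.
20 Hz > fs/2 = 18 Hz, folds to fs − 20 Hz = 16 Hz.
48 Hz mod fs = 12 Hz.
12 Hz ≤ fs/2 = 18 Hz, appears at 12 Hz.
Distinct values: {12 Hz, 16 Hz}.

12 Hz, 16 Hz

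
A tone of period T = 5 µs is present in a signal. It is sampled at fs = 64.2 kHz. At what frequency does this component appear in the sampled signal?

7.4 kHz

T = 5 µs → f = 1/T = 200 kHz.
200 kHz mod fs = 7.4 kHz.
7.4 kHz ≤ fs/2 = 32.1 kHz, appears at 7.4 kHz.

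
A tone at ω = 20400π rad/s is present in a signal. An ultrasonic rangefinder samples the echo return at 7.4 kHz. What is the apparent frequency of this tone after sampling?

2.8 kHz

ω = 20400π rad/s → f = ω/(2π) = 10200 Hz = 10.2 kHz.
10.2 kHz mod fs = 2.8 kHz.
2.8 kHz ≤ fs/2 = 3.7 kHz, appears at 2.8 kHz.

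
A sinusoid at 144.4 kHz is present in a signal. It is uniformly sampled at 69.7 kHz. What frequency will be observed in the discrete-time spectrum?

144.4 kHz mod fs = 5 kHz.
5 kHz ≤ fs/2 = 34.85 kHz, appears at 5 kHz.

5 kHz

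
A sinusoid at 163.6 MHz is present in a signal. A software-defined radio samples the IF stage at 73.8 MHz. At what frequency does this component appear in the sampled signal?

163.6 MHz mod fs = 16 MHz.
16 MHz ≤ fs/2 = 36.9 MHz, appears at 16 MHz.

16 MHz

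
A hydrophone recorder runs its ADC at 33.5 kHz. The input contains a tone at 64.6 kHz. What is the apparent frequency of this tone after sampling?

64.6 kHz mod fs = 31.1 kHz.
31.1 kHz > fs/2 = 16.75 kHz, folds to fs − 31.1 kHz = 2.4 kHz.

2.4 kHz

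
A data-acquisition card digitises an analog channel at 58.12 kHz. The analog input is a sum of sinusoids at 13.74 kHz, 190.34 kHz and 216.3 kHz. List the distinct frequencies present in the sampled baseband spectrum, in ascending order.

fs/2 = 29.06 kHz.
13.74 kHz ≤ fs/2 = 29.06 kHz, passes unchanged.
190.34 kHz mod fs = 15.98 kHz.
15.98 kHz ≤ fs/2 = 29.06 kHz, appears at 15.98 kHz.
216.3 kHz mod fs = 41.94 kHz.
41.94 kHz > fs/2 = 29.06 kHz, folds to fs − 41.94 kHz = 16.18 kHz.
Distinct values: {13.74 kHz, 15.98 kHz, 16.18 kHz}.

13.74 kHz, 15.98 kHz, 16.18 kHz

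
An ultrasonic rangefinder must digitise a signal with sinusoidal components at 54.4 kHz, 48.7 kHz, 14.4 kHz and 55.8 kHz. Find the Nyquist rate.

111.6 kHz

Highest-frequency component: 55.8 kHz.
Nyquist rate = 2 × 55.8 kHz = 111.6 kHz.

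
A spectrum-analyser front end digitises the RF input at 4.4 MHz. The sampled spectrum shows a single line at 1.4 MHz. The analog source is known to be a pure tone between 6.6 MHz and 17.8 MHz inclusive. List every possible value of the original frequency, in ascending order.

7.4 MHz, 10.2 MHz, 11.8 MHz, 14.6 MHz, 16.2 MHz

Frequencies that alias to 1.4 MHz are k·fs ± 1.4 MHz for integer k ≥ 0.
k=0: 1.4 MHz.
k=1: 3 MHz, 5.8 MHz.
k=2: 7.4 MHz, 10.2 MHz.
k=3: 11.8 MHz, 14.6 MHz.
k=4: 16.2 MHz, 19 MHz.
k=5: 20.6 MHz, 23.4 MHz.
Within [6.6 MHz, 17.8 MHz]: 7.4 MHz, 10.2 MHz, 11.8 MHz, 14.6 MHz, 16.2 MHz.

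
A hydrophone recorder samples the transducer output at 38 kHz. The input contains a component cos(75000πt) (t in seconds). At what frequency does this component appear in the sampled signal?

0.5 kHz

ω = 75000π rad/s → f = ω/(2π) = 37500 Hz = 37.5 kHz.
37.5 kHz > fs/2 = 19 kHz, folds to fs − 37.5 kHz = 0.5 kHz.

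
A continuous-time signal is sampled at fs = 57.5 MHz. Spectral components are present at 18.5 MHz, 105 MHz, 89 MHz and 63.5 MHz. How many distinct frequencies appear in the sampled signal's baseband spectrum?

4

fs/2 = 28.75 MHz.
18.5 MHz ≤ fs/2 = 28.75 MHz, passes unchanged.
105 MHz mod fs = 47.5 MHz.
47.5 MHz > fs/2 = 28.75 MHz, folds to fs − 47.5 MHz = 10 MHz.
89 MHz mod fs = 31.5 MHz.
31.5 MHz > fs/2 = 28.75 MHz, folds to fs − 31.5 MHz = 26 MHz.
63.5 MHz mod fs = 6 MHz.
6 MHz ≤ fs/2 = 28.75 MHz, appears at 6 MHz.
Distinct values: {6 MHz, 10 MHz, 18.5 MHz, 26 MHz} → 4.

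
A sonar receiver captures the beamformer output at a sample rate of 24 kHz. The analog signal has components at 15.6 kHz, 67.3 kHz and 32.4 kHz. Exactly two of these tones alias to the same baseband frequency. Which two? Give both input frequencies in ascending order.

15.6 kHz, 32.4 kHz

fs/2 = 12 kHz.
15.6 kHz > fs/2 = 12 kHz, folds to fs − 15.6 kHz = 8.4 kHz.
67.3 kHz mod fs = 19.3 kHz.
19.3 kHz > fs/2 = 12 kHz, folds to fs − 19.3 kHz = 4.7 kHz.
32.4 kHz mod fs = 8.4 kHz.
8.4 kHz ≤ fs/2 = 12 kHz, appears at 8.4 kHz.
15.6 kHz and 32.4 kHz both map to 8.4 kHz.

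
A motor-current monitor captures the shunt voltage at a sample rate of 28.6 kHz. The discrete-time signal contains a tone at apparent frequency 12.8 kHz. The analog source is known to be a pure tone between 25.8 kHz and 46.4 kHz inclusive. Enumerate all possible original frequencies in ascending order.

41.4 kHz, 44.4 kHz

Frequencies that alias to 12.8 kHz are k·fs ± 12.8 kHz for integer k ≥ 0.
k=0: 12.8 kHz.
k=1: 15.8 kHz, 41.4 kHz.
k=2: 44.4 kHz, 70 kHz.
k=3: 73 kHz, 98.6 kHz.
Within [25.8 kHz, 46.4 kHz]: 41.4 kHz, 44.4 kHz.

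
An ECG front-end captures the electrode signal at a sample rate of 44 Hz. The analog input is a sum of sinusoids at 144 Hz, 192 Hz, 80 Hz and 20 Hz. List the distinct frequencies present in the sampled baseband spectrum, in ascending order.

8 Hz, 12 Hz, 16 Hz, 20 Hz

fs/2 = 22 Hz.
144 Hz mod fs = 12 Hz.
12 Hz ≤ fs/2 = 22 Hz, appears at 12 Hz.
192 Hz mod fs = 16 Hz.
16 Hz ≤ fs/2 = 22 Hz, appears at 16 Hz.
80 Hz mod fs = 36 Hz.
36 Hz > fs/2 = 22 Hz, folds to fs − 36 Hz = 8 Hz.
20 Hz ≤ fs/2 = 22 Hz, passes unchanged.
Distinct values: {8 Hz, 12 Hz, 16 Hz, 20 Hz}.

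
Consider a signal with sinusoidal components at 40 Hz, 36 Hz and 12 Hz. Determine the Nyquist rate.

80 Hz

Highest-frequency component: 40 Hz.
Nyquist rate = 2 × 40 Hz = 80 Hz.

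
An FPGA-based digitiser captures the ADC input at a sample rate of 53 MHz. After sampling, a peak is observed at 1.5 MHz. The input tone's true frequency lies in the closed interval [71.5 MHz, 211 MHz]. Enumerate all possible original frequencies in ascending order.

104.5 MHz, 107.5 MHz, 157.5 MHz, 160.5 MHz, 210.5 MHz

Frequencies that alias to 1.5 MHz are k·fs ± 1.5 MHz for integer k ≥ 0.
k=0: 1.5 MHz.
k=1: 51.5 MHz, 54.5 MHz.
k=2: 104.5 MHz, 107.5 MHz.
k=3: 157.5 MHz, 160.5 MHz.
k=4: 210.5 MHz, 213.5 MHz.
k=5: 263.5 MHz, 266.5 MHz.
Within [71.5 MHz, 211 MHz]: 104.5 MHz, 107.5 MHz, 157.5 MHz, 160.5 MHz, 210.5 MHz.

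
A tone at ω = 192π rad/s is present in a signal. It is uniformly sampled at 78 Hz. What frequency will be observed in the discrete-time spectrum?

ω = 192π rad/s → f = ω/(2π) = 96 Hz.
96 Hz mod fs = 18 Hz.
18 Hz ≤ fs/2 = 39 Hz, appears at 18 Hz.

18 Hz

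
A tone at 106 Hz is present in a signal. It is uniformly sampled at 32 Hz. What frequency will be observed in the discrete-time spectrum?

10 Hz

106 Hz mod fs = 10 Hz.
10 Hz ≤ fs/2 = 16 Hz, appears at 10 Hz.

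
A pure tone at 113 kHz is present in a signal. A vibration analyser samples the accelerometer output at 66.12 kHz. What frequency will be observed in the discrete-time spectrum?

19.24 kHz

113 kHz mod fs = 46.88 kHz.
46.88 kHz > fs/2 = 33.06 kHz, folds to fs − 46.88 kHz = 19.24 kHz.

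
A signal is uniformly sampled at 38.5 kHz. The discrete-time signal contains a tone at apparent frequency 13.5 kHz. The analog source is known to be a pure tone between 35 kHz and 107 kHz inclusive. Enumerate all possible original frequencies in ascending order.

Frequencies that alias to 13.5 kHz are k·fs ± 13.5 kHz for integer k ≥ 0.
k=0: 13.5 kHz.
k=1: 25 kHz, 52 kHz.
k=2: 63.5 kHz, 90.5 kHz.
k=3: 102 kHz, 129 kHz.
k=4: 140.5 kHz, 167.5 kHz.
Within [35 kHz, 107 kHz]: 52 kHz, 63.5 kHz, 90.5 kHz, 102 kHz.

52 kHz, 63.5 kHz, 90.5 kHz, 102 kHz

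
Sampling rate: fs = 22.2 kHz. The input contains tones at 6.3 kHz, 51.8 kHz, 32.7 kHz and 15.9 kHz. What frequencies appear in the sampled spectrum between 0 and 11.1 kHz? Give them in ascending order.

fs/2 = 11.1 kHz.
6.3 kHz ≤ fs/2 = 11.1 kHz, passes unchanged.
51.8 kHz mod fs = 7.4 kHz.
7.4 kHz ≤ fs/2 = 11.1 kHz, appears at 7.4 kHz.
32.7 kHz mod fs = 10.5 kHz.
10.5 kHz ≤ fs/2 = 11.1 kHz, appears at 10.5 kHz.
15.9 kHz > fs/2 = 11.1 kHz, folds to fs − 15.9 kHz = 6.3 kHz.
Distinct values: {6.3 kHz, 7.4 kHz, 10.5 kHz}.

6.3 kHz, 7.4 kHz, 10.5 kHz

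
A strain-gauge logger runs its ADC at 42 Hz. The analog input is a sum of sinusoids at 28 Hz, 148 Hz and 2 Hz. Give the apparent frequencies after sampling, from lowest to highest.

fs/2 = 21 Hz.
28 Hz > fs/2 = 21 Hz, folds to fs − 28 Hz = 14 Hz.
148 Hz mod fs = 22 Hz.
22 Hz > fs/2 = 21 Hz, folds to fs − 22 Hz = 20 Hz.
2 Hz ≤ fs/2 = 21 Hz, passes unchanged.
Distinct values: {2 Hz, 14 Hz, 20 Hz}.

2 Hz, 14 Hz, 20 Hz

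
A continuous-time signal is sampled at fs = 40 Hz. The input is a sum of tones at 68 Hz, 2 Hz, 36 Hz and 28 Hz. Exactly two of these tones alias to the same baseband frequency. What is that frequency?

fs/2 = 20 Hz.
68 Hz mod fs = 28 Hz.
28 Hz > fs/2 = 20 Hz, folds to fs − 28 Hz = 12 Hz.
2 Hz ≤ fs/2 = 20 Hz, passes unchanged.
36 Hz > fs/2 = 20 Hz, folds to fs − 36 Hz = 4 Hz.
28 Hz > fs/2 = 20 Hz, folds to fs − 28 Hz = 12 Hz.
28 Hz and 68 Hz both map to 12 Hz.

12 Hz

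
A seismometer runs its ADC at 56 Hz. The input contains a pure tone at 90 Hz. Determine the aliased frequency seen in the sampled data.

22 Hz

90 Hz mod fs = 34 Hz.
34 Hz > fs/2 = 28 Hz, folds to fs − 34 Hz = 22 Hz.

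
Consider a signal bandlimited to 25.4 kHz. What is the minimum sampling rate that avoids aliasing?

50.8 kHz

Nyquist rate = 2 × 25.4 kHz = 50.8 kHz.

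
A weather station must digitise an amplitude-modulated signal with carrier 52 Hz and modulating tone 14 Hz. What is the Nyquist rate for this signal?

AM sidebands sit at fc ± fm = 38 Hz and 66 Hz.
Highest-frequency component: 66 Hz.
Nyquist rate = 2 × 66 Hz = 132 Hz.

132 Hz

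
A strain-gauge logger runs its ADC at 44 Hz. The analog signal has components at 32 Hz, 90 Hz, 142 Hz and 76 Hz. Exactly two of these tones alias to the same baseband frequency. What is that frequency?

fs/2 = 22 Hz.
32 Hz > fs/2 = 22 Hz, folds to fs − 32 Hz = 12 Hz.
90 Hz mod fs = 2 Hz.
2 Hz ≤ fs/2 = 22 Hz, appears at 2 Hz.
142 Hz mod fs = 10 Hz.
10 Hz ≤ fs/2 = 22 Hz, appears at 10 Hz.
76 Hz mod fs = 32 Hz.
32 Hz > fs/2 = 22 Hz, folds to fs − 32 Hz = 12 Hz.
32 Hz and 76 Hz both map to 12 Hz.

12 Hz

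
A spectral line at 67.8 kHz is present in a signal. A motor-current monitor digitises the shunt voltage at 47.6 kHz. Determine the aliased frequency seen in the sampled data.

67.8 kHz mod fs = 20.2 kHz.
20.2 kHz ≤ fs/2 = 23.8 kHz, appears at 20.2 kHz.

20.2 kHz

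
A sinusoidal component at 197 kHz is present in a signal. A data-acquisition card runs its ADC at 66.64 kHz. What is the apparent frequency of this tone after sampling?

2.92 kHz

197 kHz mod fs = 63.72 kHz.
63.72 kHz > fs/2 = 33.32 kHz, folds to fs − 63.72 kHz = 2.92 kHz.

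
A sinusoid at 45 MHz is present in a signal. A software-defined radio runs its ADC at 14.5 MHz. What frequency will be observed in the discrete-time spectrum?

45 MHz mod fs = 1.5 MHz.
1.5 MHz ≤ fs/2 = 7.25 MHz, appears at 1.5 MHz.

1.5 MHz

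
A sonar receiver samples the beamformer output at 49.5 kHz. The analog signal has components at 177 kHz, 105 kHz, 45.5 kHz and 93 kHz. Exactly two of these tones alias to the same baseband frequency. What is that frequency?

6 kHz

fs/2 = 24.75 kHz.
177 kHz mod fs = 28.5 kHz.
28.5 kHz > fs/2 = 24.75 kHz, folds to fs − 28.5 kHz = 21 kHz.
105 kHz mod fs = 6 kHz.
6 kHz ≤ fs/2 = 24.75 kHz, appears at 6 kHz.
45.5 kHz > fs/2 = 24.75 kHz, folds to fs − 45.5 kHz = 4 kHz.
93 kHz mod fs = 43.5 kHz.
43.5 kHz > fs/2 = 24.75 kHz, folds to fs − 43.5 kHz = 6 kHz.
93 kHz and 105 kHz both map to 6 kHz.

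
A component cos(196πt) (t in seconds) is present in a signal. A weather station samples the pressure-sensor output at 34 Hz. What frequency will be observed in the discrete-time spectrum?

4 Hz

ω = 196π rad/s → f = ω/(2π) = 98 Hz.
98 Hz mod fs = 30 Hz.
30 Hz > fs/2 = 17 Hz, folds to fs − 30 Hz = 4 Hz.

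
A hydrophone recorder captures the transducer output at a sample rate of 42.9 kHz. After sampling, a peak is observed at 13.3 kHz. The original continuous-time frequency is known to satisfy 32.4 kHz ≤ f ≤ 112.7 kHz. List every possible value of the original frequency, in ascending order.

56.2 kHz, 72.5 kHz, 99.1 kHz

Frequencies that alias to 13.3 kHz are k·fs ± 13.3 kHz for integer k ≥ 0.
k=0: 13.3 kHz.
k=1: 29.6 kHz, 56.2 kHz.
k=2: 72.5 kHz, 99.1 kHz.
k=3: 115.4 kHz, 142 kHz.
Within [32.4 kHz, 112.7 kHz]: 56.2 kHz, 72.5 kHz, 99.1 kHz.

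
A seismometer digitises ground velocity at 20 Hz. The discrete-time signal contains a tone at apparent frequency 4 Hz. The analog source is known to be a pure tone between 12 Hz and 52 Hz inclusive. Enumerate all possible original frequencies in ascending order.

16 Hz, 24 Hz, 36 Hz, 44 Hz

Frequencies that alias to 4 Hz are k·fs ± 4 Hz for integer k ≥ 0.
k=0: 4 Hz.
k=1: 16 Hz, 24 Hz.
k=2: 36 Hz, 44 Hz.
k=3: 56 Hz, 64 Hz.
Within [12 Hz, 52 Hz]: 16 Hz, 24 Hz, 36 Hz, 44 Hz.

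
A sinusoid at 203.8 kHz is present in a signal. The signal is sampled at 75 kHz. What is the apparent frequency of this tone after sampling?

21.2 kHz

203.8 kHz mod fs = 53.8 kHz.
53.8 kHz > fs/2 = 37.5 kHz, folds to fs − 53.8 kHz = 21.2 kHz.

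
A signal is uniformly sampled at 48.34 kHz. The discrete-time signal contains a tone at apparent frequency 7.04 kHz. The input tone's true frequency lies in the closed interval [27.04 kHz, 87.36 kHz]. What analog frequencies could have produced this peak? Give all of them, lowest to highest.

41.3 kHz, 55.38 kHz

Frequencies that alias to 7.04 kHz are k·fs ± 7.04 kHz for integer k ≥ 0.
k=0: 7.04 kHz.
k=1: 41.3 kHz, 55.38 kHz.
k=2: 89.64 kHz, 103.72 kHz.
Within [27.04 kHz, 87.36 kHz]: 41.3 kHz, 55.38 kHz.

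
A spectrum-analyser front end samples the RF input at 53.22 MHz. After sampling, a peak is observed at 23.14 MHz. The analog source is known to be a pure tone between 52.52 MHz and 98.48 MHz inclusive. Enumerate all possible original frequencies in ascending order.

Frequencies that alias to 23.14 MHz are k·fs ± 23.14 MHz for integer k ≥ 0.
k=0: 23.14 MHz.
k=1: 30.08 MHz, 76.36 MHz.
k=2: 83.3 MHz, 129.58 MHz.
k=3: 136.52 MHz, 182.8 MHz.
Within [52.52 MHz, 98.48 MHz]: 76.36 MHz, 83.3 MHz.

76.36 MHz, 83.3 MHz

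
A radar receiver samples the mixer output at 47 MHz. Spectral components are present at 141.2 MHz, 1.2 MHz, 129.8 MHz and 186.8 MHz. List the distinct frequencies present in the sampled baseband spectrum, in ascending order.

fs/2 = 23.5 MHz.
141.2 MHz mod fs = 0.2 MHz.
0.2 MHz ≤ fs/2 = 23.5 MHz, appears at 0.2 MHz.
1.2 MHz ≤ fs/2 = 23.5 MHz, passes unchanged.
129.8 MHz mod fs = 35.8 MHz.
35.8 MHz > fs/2 = 23.5 MHz, folds to fs − 35.8 MHz = 11.2 MHz.
186.8 MHz mod fs = 45.8 MHz.
45.8 MHz > fs/2 = 23.5 MHz, folds to fs − 45.8 MHz = 1.2 MHz.
Distinct values: {0.2 MHz, 1.2 MHz, 11.2 MHz}.

0.2 MHz, 1.2 MHz, 11.2 MHz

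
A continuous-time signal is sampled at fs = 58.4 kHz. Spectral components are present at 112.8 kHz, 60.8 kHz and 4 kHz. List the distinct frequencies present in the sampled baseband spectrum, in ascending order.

fs/2 = 29.2 kHz.
112.8 kHz mod fs = 54.4 kHz.
54.4 kHz > fs/2 = 29.2 kHz, folds to fs − 54.4 kHz = 4 kHz.
60.8 kHz mod fs = 2.4 kHz.
2.4 kHz ≤ fs/2 = 29.2 kHz, appears at 2.4 kHz.
4 kHz ≤ fs/2 = 29.2 kHz, passes unchanged.
Distinct values: {2.4 kHz, 4 kHz}.

2.4 kHz, 4 kHz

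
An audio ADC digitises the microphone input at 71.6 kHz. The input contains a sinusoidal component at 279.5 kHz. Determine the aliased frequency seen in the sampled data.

279.5 kHz mod fs = 64.7 kHz.
64.7 kHz > fs/2 = 35.8 kHz, folds to fs − 64.7 kHz = 6.9 kHz.

6.9 kHz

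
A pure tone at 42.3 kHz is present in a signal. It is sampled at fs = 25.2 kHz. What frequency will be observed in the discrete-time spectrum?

42.3 kHz mod fs = 17.1 kHz.
17.1 kHz > fs/2 = 12.6 kHz, folds to fs − 17.1 kHz = 8.1 kHz.

8.1 kHz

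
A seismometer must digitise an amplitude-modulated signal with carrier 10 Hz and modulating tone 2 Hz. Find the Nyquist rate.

AM sidebands sit at fc ± fm = 8 Hz and 12 Hz.
Highest-frequency component: 12 Hz.
Nyquist rate = 2 × 12 Hz = 24 Hz.

24 Hz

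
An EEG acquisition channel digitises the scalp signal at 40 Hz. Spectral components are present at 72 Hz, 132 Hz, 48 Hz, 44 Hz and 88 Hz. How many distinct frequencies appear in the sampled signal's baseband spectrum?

3

fs/2 = 20 Hz.
72 Hz mod fs = 32 Hz.
32 Hz > fs/2 = 20 Hz, folds to fs − 32 Hz = 8 Hz.
132 Hz mod fs = 12 Hz.
12 Hz ≤ fs/2 = 20 Hz, appears at 12 Hz.
48 Hz mod fs = 8 Hz.
8 Hz ≤ fs/2 = 20 Hz, appears at 8 Hz.
44 Hz mod fs = 4 Hz.
4 Hz ≤ fs/2 = 20 Hz, appears at 4 Hz.
88 Hz mod fs = 8 Hz.
8 Hz ≤ fs/2 = 20 Hz, appears at 8 Hz.
Distinct values: {4 Hz, 8 Hz, 12 Hz} → 3.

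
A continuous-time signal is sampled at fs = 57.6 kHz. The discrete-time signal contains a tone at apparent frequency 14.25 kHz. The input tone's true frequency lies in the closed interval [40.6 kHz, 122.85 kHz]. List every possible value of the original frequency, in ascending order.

Frequencies that alias to 14.25 kHz are k·fs ± 14.25 kHz for integer k ≥ 0.
k=0: 14.25 kHz.
k=1: 43.35 kHz, 71.85 kHz.
k=2: 100.95 kHz, 129.45 kHz.
k=3: 158.55 kHz, 187.05 kHz.
Within [40.6 kHz, 122.85 kHz]: 43.35 kHz, 71.85 kHz, 100.95 kHz.

43.35 kHz, 71.85 kHz, 100.95 kHz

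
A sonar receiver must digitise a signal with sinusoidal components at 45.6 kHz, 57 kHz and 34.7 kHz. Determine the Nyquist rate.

114 kHz

Highest-frequency component: 57 kHz.
Nyquist rate = 2 × 57 kHz = 114 kHz.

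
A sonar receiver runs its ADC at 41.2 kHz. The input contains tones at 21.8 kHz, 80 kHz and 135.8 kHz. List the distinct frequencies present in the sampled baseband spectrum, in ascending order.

fs/2 = 20.6 kHz.
21.8 kHz > fs/2 = 20.6 kHz, folds to fs − 21.8 kHz = 19.4 kHz.
80 kHz mod fs = 38.8 kHz.
38.8 kHz > fs/2 = 20.6 kHz, folds to fs − 38.8 kHz = 2.4 kHz.
135.8 kHz mod fs = 12.2 kHz.
12.2 kHz ≤ fs/2 = 20.6 kHz, appears at 12.2 kHz.
Distinct values: {2.4 kHz, 12.2 kHz, 19.4 kHz}.

2.4 kHz, 12.2 kHz, 19.4 kHz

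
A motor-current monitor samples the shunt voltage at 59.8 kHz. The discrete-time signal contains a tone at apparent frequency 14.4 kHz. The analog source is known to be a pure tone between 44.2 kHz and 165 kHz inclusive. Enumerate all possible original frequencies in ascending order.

Frequencies that alias to 14.4 kHz are k·fs ± 14.4 kHz for integer k ≥ 0.
k=0: 14.4 kHz.
k=1: 45.4 kHz, 74.2 kHz.
k=2: 105.2 kHz, 134 kHz.
k=3: 165 kHz, 193.8 kHz.
k=4: 224.8 kHz, 253.6 kHz.
Within [44.2 kHz, 165 kHz]: 45.4 kHz, 74.2 kHz, 105.2 kHz, 134 kHz, 165 kHz.

45.4 kHz, 74.2 kHz, 105.2 kHz, 134 kHz, 165 kHz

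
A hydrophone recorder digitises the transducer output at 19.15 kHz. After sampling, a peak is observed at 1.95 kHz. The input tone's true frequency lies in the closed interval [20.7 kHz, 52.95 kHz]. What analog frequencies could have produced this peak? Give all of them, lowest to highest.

Frequencies that alias to 1.95 kHz are k·fs ± 1.95 kHz for integer k ≥ 0.
k=0: 1.95 kHz.
k=1: 17.2 kHz, 21.1 kHz.
k=2: 36.35 kHz, 40.25 kHz.
k=3: 55.5 kHz, 59.4 kHz.
Within [20.7 kHz, 52.95 kHz]: 21.1 kHz, 36.35 kHz, 40.25 kHz.

21.1 kHz, 36.35 kHz, 40.25 kHz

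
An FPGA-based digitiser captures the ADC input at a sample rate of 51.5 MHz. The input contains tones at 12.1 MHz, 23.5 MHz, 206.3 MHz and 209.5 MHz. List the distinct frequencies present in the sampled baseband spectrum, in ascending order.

0.3 MHz, 3.5 MHz, 12.1 MHz, 23.5 MHz

fs/2 = 25.75 MHz.
12.1 MHz ≤ fs/2 = 25.75 MHz, passes unchanged.
23.5 MHz ≤ fs/2 = 25.75 MHz, passes unchanged.
206.3 MHz mod fs = 0.3 MHz.
0.3 MHz ≤ fs/2 = 25.75 MHz, appears at 0.3 MHz.
209.5 MHz mod fs = 3.5 MHz.
3.5 MHz ≤ fs/2 = 25.75 MHz, appears at 3.5 MHz.
Distinct values: {0.3 MHz, 3.5 MHz, 12.1 MHz, 23.5 MHz}.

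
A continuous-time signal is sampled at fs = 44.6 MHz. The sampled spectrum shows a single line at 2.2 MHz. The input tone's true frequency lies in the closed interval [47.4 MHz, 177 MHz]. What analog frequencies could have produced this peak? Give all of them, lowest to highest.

Frequencies that alias to 2.2 MHz are k·fs ± 2.2 MHz for integer k ≥ 0.
k=0: 2.2 MHz.
k=1: 42.4 MHz, 46.8 MHz.
k=2: 87 MHz, 91.4 MHz.
k=3: 131.6 MHz, 136 MHz.
k=4: 176.2 MHz, 180.6 MHz.
k=5: 220.8 MHz, 225.2 MHz.
Within [47.4 MHz, 177 MHz]: 87 MHz, 91.4 MHz, 131.6 MHz, 136 MHz, 176.2 MHz.

87 MHz, 91.4 MHz, 131.6 MHz, 136 MHz, 176.2 MHz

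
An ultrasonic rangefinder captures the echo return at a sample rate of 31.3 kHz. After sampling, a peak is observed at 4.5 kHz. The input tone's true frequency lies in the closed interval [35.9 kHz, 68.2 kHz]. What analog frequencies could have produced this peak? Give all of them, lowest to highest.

58.1 kHz, 67.1 kHz

Frequencies that alias to 4.5 kHz are k·fs ± 4.5 kHz for integer k ≥ 0.
k=0: 4.5 kHz.
k=1: 26.8 kHz, 35.8 kHz.
k=2: 58.1 kHz, 67.1 kHz.
k=3: 89.4 kHz, 98.4 kHz.
Within [35.9 kHz, 68.2 kHz]: 58.1 kHz, 67.1 kHz.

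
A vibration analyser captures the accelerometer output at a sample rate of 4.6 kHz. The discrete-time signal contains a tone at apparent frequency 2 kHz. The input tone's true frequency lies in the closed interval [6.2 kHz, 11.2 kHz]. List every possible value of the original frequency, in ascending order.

Frequencies that alias to 2 kHz are k·fs ± 2 kHz for integer k ≥ 0.
k=0: 2 kHz.
k=1: 2.6 kHz, 6.6 kHz.
k=2: 7.2 kHz, 11.2 kHz.
k=3: 11.8 kHz, 15.8 kHz.
Within [6.2 kHz, 11.2 kHz]: 6.6 kHz, 7.2 kHz, 11.2 kHz.

6.6 kHz, 7.2 kHz, 11.2 kHz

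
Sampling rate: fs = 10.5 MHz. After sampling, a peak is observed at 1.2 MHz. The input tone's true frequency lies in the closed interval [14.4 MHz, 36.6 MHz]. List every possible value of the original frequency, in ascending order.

19.8 MHz, 22.2 MHz, 30.3 MHz, 32.7 MHz

Frequencies that alias to 1.2 MHz are k·fs ± 1.2 MHz for integer k ≥ 0.
k=0: 1.2 MHz.
k=1: 9.3 MHz, 11.7 MHz.
k=2: 19.8 MHz, 22.2 MHz.
k=3: 30.3 MHz, 32.7 MHz.
k=4: 40.8 MHz, 43.2 MHz.
Within [14.4 MHz, 36.6 MHz]: 19.8 MHz, 22.2 MHz, 30.3 MHz, 32.7 MHz.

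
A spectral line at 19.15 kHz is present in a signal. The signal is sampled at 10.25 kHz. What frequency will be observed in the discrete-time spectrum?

1.35 kHz

19.15 kHz mod fs = 8.9 kHz.
8.9 kHz > fs/2 = 5.125 kHz, folds to fs − 8.9 kHz = 1.35 kHz.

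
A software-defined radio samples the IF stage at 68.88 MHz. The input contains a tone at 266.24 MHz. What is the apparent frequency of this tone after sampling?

266.24 MHz mod fs = 59.6 MHz.
59.6 MHz > fs/2 = 34.44 MHz, folds to fs − 59.6 MHz = 9.28 MHz.

9.28 MHz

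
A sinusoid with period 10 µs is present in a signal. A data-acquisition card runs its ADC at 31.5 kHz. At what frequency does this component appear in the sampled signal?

5.5 kHz

T = 10 µs → f = 1/T = 100 kHz.
100 kHz mod fs = 5.5 kHz.
5.5 kHz ≤ fs/2 = 15.75 kHz, appears at 5.5 kHz.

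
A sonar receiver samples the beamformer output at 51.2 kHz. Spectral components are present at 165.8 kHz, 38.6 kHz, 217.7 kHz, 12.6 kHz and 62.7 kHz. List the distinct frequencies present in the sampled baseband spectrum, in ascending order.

11.5 kHz, 12.2 kHz, 12.6 kHz, 12.9 kHz

fs/2 = 25.6 kHz.
165.8 kHz mod fs = 12.2 kHz.
12.2 kHz ≤ fs/2 = 25.6 kHz, appears at 12.2 kHz.
38.6 kHz > fs/2 = 25.6 kHz, folds to fs − 38.6 kHz = 12.6 kHz.
217.7 kHz mod fs = 12.9 kHz.
12.9 kHz ≤ fs/2 = 25.6 kHz, appears at 12.9 kHz.
12.6 kHz ≤ fs/2 = 25.6 kHz, passes unchanged.
62.7 kHz mod fs = 11.5 kHz.
11.5 kHz ≤ fs/2 = 25.6 kHz, appears at 11.5 kHz.
Distinct values: {11.5 kHz, 12.2 kHz, 12.6 kHz, 12.9 kHz}.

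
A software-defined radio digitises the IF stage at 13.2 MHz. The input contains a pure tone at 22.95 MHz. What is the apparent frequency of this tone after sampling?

3.45 MHz

22.95 MHz mod fs = 9.75 MHz.
9.75 MHz > fs/2 = 6.6 MHz, folds to fs − 9.75 MHz = 3.45 MHz.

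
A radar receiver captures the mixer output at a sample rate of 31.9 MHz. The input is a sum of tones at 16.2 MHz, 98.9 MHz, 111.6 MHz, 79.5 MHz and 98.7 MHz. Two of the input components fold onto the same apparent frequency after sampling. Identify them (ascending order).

16.2 MHz, 79.5 MHz

fs/2 = 15.95 MHz.
16.2 MHz > fs/2 = 15.95 MHz, folds to fs − 16.2 MHz = 15.7 MHz.
98.9 MHz mod fs = 3.2 MHz.
3.2 MHz ≤ fs/2 = 15.95 MHz, appears at 3.2 MHz.
111.6 MHz mod fs = 15.9 MHz.
15.9 MHz ≤ fs/2 = 15.95 MHz, appears at 15.9 MHz.
79.5 MHz mod fs = 15.7 MHz.
15.7 MHz ≤ fs/2 = 15.95 MHz, appears at 15.7 MHz.
98.7 MHz mod fs = 3 MHz.
3 MHz ≤ fs/2 = 15.95 MHz, appears at 3 MHz.
16.2 MHz and 79.5 MHz both map to 15.7 MHz.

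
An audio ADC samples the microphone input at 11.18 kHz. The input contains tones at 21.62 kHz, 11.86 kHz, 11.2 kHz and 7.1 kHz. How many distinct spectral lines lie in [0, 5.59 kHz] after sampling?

4

fs/2 = 5.59 kHz.
21.62 kHz mod fs = 10.44 kHz.
10.44 kHz > fs/2 = 5.59 kHz, folds to fs − 10.44 kHz = 0.74 kHz.
11.86 kHz mod fs = 0.68 kHz.
0.68 kHz ≤ fs/2 = 5.59 kHz, appears at 0.68 kHz.
11.2 kHz mod fs = 0.02 kHz.
0.02 kHz ≤ fs/2 = 5.59 kHz, appears at 0.02 kHz.
7.1 kHz > fs/2 = 5.59 kHz, folds to fs − 7.1 kHz = 4.08 kHz.
Distinct values: {0.02 kHz, 0.68 kHz, 0.74 kHz, 4.08 kHz} → 4.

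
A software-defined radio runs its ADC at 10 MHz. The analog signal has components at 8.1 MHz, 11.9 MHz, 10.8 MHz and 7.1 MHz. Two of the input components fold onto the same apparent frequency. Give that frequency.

1.9 MHz

fs/2 = 5 MHz.
8.1 MHz > fs/2 = 5 MHz, folds to fs − 8.1 MHz = 1.9 MHz.
11.9 MHz mod fs = 1.9 MHz.
1.9 MHz ≤ fs/2 = 5 MHz, appears at 1.9 MHz.
10.8 MHz mod fs = 0.8 MHz.
0.8 MHz ≤ fs/2 = 5 MHz, appears at 0.8 MHz.
7.1 MHz > fs/2 = 5 MHz, folds to fs − 7.1 MHz = 2.9 MHz.
8.1 MHz and 11.9 MHz both map to 1.9 MHz.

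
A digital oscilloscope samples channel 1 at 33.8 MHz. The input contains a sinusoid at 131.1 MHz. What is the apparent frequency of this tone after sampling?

4.1 MHz

131.1 MHz mod fs = 29.7 MHz.
29.7 MHz > fs/2 = 16.9 MHz, folds to fs − 29.7 MHz = 4.1 MHz.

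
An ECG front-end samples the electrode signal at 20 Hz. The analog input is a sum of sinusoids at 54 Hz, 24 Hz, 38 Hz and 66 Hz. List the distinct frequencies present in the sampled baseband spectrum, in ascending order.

fs/2 = 10 Hz.
54 Hz mod fs = 14 Hz.
14 Hz > fs/2 = 10 Hz, folds to fs − 14 Hz = 6 Hz.
24 Hz mod fs = 4 Hz.
4 Hz ≤ fs/2 = 10 Hz, appears at 4 Hz.
38 Hz mod fs = 18 Hz.
18 Hz > fs/2 = 10 Hz, folds to fs − 18 Hz = 2 Hz.
66 Hz mod fs = 6 Hz.
6 Hz ≤ fs/2 = 10 Hz, appears at 6 Hz.
Distinct values: {2 Hz, 4 Hz, 6 Hz}.

2 Hz, 4 Hz, 6 Hz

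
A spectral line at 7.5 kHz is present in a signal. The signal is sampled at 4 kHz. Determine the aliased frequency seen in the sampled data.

7.5 kHz mod fs = 3.5 kHz.
3.5 kHz > fs/2 = 2 kHz, folds to fs − 3.5 kHz = 0.5 kHz.

0.5 kHz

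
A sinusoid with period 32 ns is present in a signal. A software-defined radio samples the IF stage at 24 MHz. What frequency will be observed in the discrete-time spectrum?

T = 32 ns → f = 1/T = 31.25 MHz.
31.25 MHz mod fs = 7.25 MHz.
7.25 MHz ≤ fs/2 = 12 MHz, appears at 7.25 MHz.

7.25 MHz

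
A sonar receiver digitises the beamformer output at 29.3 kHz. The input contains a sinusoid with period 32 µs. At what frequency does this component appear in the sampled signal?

T = 32 µs → f = 1/T = 31.25 kHz.
31.25 kHz mod fs = 1.95 kHz.
1.95 kHz ≤ fs/2 = 14.65 kHz, appears at 1.95 kHz.

1.95 kHz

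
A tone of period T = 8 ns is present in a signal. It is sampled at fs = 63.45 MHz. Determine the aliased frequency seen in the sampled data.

T = 8 ns → f = 1/T = 125 MHz.
125 MHz mod fs = 61.55 MHz.
61.55 MHz > fs/2 = 31.725 MHz, folds to fs − 61.55 MHz = 1.9 MHz.

1.9 MHz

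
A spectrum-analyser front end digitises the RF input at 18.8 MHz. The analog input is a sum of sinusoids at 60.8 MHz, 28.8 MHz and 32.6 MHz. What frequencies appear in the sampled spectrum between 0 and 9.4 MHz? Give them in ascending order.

fs/2 = 9.4 MHz.
60.8 MHz mod fs = 4.4 MHz.
4.4 MHz ≤ fs/2 = 9.4 MHz, appears at 4.4 MHz.
28.8 MHz mod fs = 10 MHz.
10 MHz > fs/2 = 9.4 MHz, folds to fs − 10 MHz = 8.8 MHz.
32.6 MHz mod fs = 13.8 MHz.
13.8 MHz > fs/2 = 9.4 MHz, folds to fs − 13.8 MHz = 5 MHz.
Distinct values: {4.4 MHz, 5 MHz, 8.8 MHz}.

4.4 MHz, 5 MHz, 8.8 MHz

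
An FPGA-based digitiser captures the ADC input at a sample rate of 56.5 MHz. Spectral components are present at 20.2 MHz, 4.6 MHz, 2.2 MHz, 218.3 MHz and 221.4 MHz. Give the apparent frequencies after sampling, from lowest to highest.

fs/2 = 28.25 MHz.
20.2 MHz ≤ fs/2 = 28.25 MHz, passes unchanged.
4.6 MHz ≤ fs/2 = 28.25 MHz, passes unchanged.
2.2 MHz ≤ fs/2 = 28.25 MHz, passes unchanged.
218.3 MHz mod fs = 48.8 MHz.
48.8 MHz > fs/2 = 28.25 MHz, folds to fs − 48.8 MHz = 7.7 MHz.
221.4 MHz mod fs = 51.9 MHz.
51.9 MHz > fs/2 = 28.25 MHz, folds to fs − 51.9 MHz = 4.6 MHz.
Distinct values: {2.2 MHz, 4.6 MHz, 7.7 MHz, 20.2 MHz}.

2.2 MHz, 4.6 MHz, 7.7 MHz, 20.2 MHz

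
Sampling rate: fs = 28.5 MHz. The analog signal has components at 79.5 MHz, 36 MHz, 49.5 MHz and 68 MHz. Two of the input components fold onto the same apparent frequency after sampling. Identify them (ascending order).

fs/2 = 14.25 MHz.
79.5 MHz mod fs = 22.5 MHz.
22.5 MHz > fs/2 = 14.25 MHz, folds to fs − 22.5 MHz = 6 MHz.
36 MHz mod fs = 7.5 MHz.
7.5 MHz ≤ fs/2 = 14.25 MHz, appears at 7.5 MHz.
49.5 MHz mod fs = 21 MHz.
21 MHz > fs/2 = 14.25 MHz, folds to fs − 21 MHz = 7.5 MHz.
68 MHz mod fs = 11 MHz.
11 MHz ≤ fs/2 = 14.25 MHz, appears at 11 MHz.
36 MHz and 49.5 MHz both map to 7.5 MHz.

36 MHz, 49.5 MHz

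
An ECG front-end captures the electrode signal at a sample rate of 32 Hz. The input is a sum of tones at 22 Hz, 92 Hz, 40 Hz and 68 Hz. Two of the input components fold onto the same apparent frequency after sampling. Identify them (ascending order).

fs/2 = 16 Hz.
22 Hz > fs/2 = 16 Hz, folds to fs − 22 Hz = 10 Hz.
92 Hz mod fs = 28 Hz.
28 Hz > fs/2 = 16 Hz, folds to fs − 28 Hz = 4 Hz.
40 Hz mod fs = 8 Hz.
8 Hz ≤ fs/2 = 16 Hz, appears at 8 Hz.
68 Hz mod fs = 4 Hz.
4 Hz ≤ fs/2 = 16 Hz, appears at 4 Hz.
68 Hz and 92 Hz both map to 4 Hz.

68 Hz, 92 Hz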